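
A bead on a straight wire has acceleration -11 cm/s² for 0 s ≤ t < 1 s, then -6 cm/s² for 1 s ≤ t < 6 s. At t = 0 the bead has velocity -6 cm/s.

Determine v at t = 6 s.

-47 cm/s

Δv equals the area under the a-t graph; then v = v₀ + Δv.
0–1 s: -11 × 1 = -11 cm/s
1–6 s: -6 × 5 = -30 cm/s
Δv = -41 cm/s, so v(6) = -6 + (-41) = -47 cm/s.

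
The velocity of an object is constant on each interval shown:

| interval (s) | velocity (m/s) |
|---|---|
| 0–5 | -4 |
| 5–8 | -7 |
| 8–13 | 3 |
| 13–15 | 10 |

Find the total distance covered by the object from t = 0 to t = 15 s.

76 m

Distance (not displacement) is the total path length: add the absolute areas under v-t.
0–5 s: |-4| × 5 = 20 m
5–8 s: |-7| × 3 = 21 m
8–13 s: |3| × 5 = 15 m
13–15 s: |10| × 2 = 20 m
Total distance = 76 m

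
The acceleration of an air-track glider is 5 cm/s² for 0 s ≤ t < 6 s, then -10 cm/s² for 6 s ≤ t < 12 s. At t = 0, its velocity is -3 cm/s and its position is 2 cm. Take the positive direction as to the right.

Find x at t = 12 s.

On each constant-a segment, Δv = aΔt and Δx = v₀Δt + ½aΔt²; chain segment to segment.
0–6 s: v starts -3 cm/s; Δx = -3·6 + ½·5·6² = 72 cm; v ends 27 cm/s.
6–12 s: v starts 27 cm/s; Δx = 27·6 + ½·-10·6² = -18 cm; v ends -33 cm/s.
x(12) = 2 + Σ Δx = 56 cm.

56 cm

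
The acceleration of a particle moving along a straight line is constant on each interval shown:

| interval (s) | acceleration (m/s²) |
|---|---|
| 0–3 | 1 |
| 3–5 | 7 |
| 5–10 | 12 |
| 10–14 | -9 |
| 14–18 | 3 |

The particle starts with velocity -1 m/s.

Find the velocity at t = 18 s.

52 m/s

Δv equals the area under the a-t graph; then v = v₀ + Δv.
0–3 s: 1 × 3 = 3 m/s
3–5 s: 7 × 2 = 14 m/s
5–10 s: 12 × 5 = 60 m/s
10–14 s: -9 × 4 = -36 m/s
14–18 s: 3 × 4 = 12 m/s
Δv = 53 m/s, so v(18) = -1 + (53) = 52 m/s.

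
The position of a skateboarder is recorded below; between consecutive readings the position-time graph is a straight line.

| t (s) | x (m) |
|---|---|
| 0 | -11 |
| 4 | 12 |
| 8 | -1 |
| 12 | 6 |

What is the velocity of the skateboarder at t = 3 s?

Velocity is the slope of the x-t graph on 0–4 s: (12 − -11)/(4 − 0) = 5.75 m/s.

5.75 m/s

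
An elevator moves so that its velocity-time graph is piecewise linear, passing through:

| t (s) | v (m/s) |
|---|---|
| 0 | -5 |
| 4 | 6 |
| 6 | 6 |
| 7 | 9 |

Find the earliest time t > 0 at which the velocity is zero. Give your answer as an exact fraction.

t = 20/11 s

v changes sign on 0–4 s (from -5 to 6); the graph is linear there, so v = 0 at t = 0 + (5)·(4 − 0)/(6 − -5) = 20/11 s.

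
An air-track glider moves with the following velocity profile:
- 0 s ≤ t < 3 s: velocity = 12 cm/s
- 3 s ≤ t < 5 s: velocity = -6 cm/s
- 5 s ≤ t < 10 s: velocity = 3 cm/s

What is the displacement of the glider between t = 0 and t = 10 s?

Displacement is the signed area under the v-t curve.
0–3 s: 12 × 3 = 36 cm
3–5 s: -6 × 2 = -12 cm
5–10 s: 3 × 5 = 15 cm
Net displacement = 39 cm

39 cm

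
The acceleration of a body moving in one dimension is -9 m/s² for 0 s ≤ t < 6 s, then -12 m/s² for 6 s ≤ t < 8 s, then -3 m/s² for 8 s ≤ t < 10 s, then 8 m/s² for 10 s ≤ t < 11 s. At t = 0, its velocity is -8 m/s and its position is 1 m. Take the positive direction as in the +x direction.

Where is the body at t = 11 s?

-623 m

On each constant-a segment, Δv = aΔt and Δx = v₀Δt + ½aΔt²; chain segment to segment.
0–6 s: v starts -8 m/s; Δx = -8·6 + ½·-9·6² = -210 m; v ends -62 m/s.
6–8 s: v starts -62 m/s; Δx = -62·2 + ½·-12·2² = -148 m; v ends -86 m/s.
8–10 s: v starts -86 m/s; Δx = -86·2 + ½·-3·2² = -178 m; v ends -92 m/s.
10–11 s: v starts -92 m/s; Δx = -92·1 + ½·8·1² = -88 m; v ends -84 m/s.
x(11) = 1 + Σ Δx = -623 m.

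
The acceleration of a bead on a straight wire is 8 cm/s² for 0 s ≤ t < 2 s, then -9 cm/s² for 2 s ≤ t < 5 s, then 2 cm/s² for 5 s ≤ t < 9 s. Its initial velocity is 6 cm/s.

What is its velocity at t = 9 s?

Δv equals the area under the a-t graph; then v = v₀ + Δv.
0–2 s: 8 × 2 = 16 cm/s
2–5 s: -9 × 3 = -27 cm/s
5–9 s: 2 × 4 = 8 cm/s
Δv = -3 cm/s, so v(9) = 6 + (-3) = 3 cm/s.

3 cm/s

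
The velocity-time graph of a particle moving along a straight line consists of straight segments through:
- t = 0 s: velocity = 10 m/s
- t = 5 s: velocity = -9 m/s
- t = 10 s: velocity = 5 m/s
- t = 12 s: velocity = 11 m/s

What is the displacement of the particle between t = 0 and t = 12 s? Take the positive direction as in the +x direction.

8.5 m

Net displacement equals the area under the velocity-time graph (areas below the axis count negative).
0–5 s: ½(10 + -9)(5) = 2.5 m
5–10 s: ½(-9 + 5)(5) = -10 m
10–12 s: ½(5 + 11)(2) = 16 m
Net displacement = 8.5 m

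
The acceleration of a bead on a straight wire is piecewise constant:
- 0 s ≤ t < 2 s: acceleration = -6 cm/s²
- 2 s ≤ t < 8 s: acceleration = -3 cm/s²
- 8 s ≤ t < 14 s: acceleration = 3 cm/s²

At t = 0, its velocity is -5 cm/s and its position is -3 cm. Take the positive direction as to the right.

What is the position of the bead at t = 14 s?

-337 cm

On each constant-a segment, Δv = aΔt and Δx = v₀Δt + ½aΔt²; chain segment to segment.
0–2 s: v starts -5 cm/s; Δx = -5·2 + ½·-6·2² = -22 cm; v ends -17 cm/s.
2–8 s: v starts -17 cm/s; Δx = -17·6 + ½·-3·6² = -156 cm; v ends -35 cm/s.
8–14 s: v starts -35 cm/s; Δx = -35·6 + ½·3·6² = -156 cm; v ends -17 cm/s.
x(14) = -3 + Σ Δx = -337 cm.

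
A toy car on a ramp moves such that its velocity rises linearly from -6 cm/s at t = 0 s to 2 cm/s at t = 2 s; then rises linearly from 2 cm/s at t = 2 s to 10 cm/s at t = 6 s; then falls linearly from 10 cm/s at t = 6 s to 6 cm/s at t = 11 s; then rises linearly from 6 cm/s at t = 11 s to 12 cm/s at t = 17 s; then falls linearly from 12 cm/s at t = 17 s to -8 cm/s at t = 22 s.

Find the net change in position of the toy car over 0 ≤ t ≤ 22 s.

124 cm

Displacement is the signed area under the v-t curve.
0–2 s: ½(-6 + 2)(2) = -4 cm
2–6 s: ½(2 + 10)(4) = 24 cm
6–11 s: ½(10 + 6)(5) = 40 cm
11–17 s: ½(6 + 12)(6) = 54 cm
17–22 s: ½(12 + -8)(5) = 10 cm
Net displacement = 124 cm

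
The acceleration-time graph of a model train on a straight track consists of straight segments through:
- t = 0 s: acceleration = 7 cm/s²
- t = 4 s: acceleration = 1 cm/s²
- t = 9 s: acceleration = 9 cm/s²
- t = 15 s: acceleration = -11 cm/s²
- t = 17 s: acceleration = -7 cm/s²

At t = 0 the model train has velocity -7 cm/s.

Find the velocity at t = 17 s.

Δv equals the area under the a-t graph; then v = v₀ + Δv.
0–4 s: ½(7 + 1)(4) = 16 cm/s
4–9 s: ½(1 + 9)(5) = 25 cm/s
9–15 s: ½(9 + -11)(6) = -6 cm/s
15–17 s: ½(-11 + -7)(2) = -18 cm/s
Δv = 17 cm/s, so v(17) = -7 + (17) = 10 cm/s.

10 cm/s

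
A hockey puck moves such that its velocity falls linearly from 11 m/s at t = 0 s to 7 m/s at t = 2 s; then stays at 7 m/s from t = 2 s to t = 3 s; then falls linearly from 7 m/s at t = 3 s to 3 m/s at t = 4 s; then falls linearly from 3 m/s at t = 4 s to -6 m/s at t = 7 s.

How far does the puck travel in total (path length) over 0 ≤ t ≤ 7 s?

37.5 m

Total distance travelled is ∫|v| dt — sum the magnitudes of each area piece.
0–2 s: |½(11 + 7)(2)| = 18 m
2–3 s: |7| × 1 = 7 m
3–4 s: |½(7 + 3)(1)| = 5 m
4–7 s: v = 0 at t = 5 s; triangle areas 1.5 + 6 = 7.5 m
Total distance = 37.5 m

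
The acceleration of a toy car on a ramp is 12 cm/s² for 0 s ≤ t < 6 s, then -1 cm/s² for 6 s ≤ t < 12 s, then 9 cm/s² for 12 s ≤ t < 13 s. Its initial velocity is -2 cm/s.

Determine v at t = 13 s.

Δv equals the area under the a-t graph; then v = v₀ + Δv.
0–6 s: 12 × 6 = 72 cm/s
6–12 s: -1 × 6 = -6 cm/s
12–13 s: 9 × 1 = 9 cm/s
Δv = 75 cm/s, so v(13) = -2 + (75) = 73 cm/s.

73 cm/s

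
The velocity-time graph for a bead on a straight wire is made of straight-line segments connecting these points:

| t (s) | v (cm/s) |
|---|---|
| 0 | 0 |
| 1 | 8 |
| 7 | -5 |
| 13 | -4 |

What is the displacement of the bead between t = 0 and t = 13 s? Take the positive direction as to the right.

Displacement is the signed area under the v-t curve.
0–1 s: ½(0 + 8)(1) = 4 cm
1–7 s: ½(8 + -5)(6) = 9 cm
7–13 s: ½(-5 + -4)(6) = -27 cm
Net displacement = -14 cm

-14 cm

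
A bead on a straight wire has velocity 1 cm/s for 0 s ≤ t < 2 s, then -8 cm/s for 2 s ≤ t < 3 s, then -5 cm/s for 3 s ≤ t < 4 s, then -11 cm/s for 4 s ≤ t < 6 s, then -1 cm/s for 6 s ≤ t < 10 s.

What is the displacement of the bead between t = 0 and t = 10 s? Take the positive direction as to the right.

Net displacement equals the area under the velocity-time graph (areas below the axis count negative).
0–2 s: 1 × 2 = 2 cm
2–3 s: -8 × 1 = -8 cm
3–4 s: -5 × 1 = -5 cm
4–6 s: -11 × 2 = -22 cm
6–10 s: -1 × 4 = -4 cm
Net displacement = -37 cm

-37 cm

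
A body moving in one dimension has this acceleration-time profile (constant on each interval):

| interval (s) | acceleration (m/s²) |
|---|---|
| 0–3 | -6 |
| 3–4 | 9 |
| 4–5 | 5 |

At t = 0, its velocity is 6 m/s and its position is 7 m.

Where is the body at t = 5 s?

On each constant-a segment, Δv = aΔt and Δx = v₀Δt + ½aΔt²; chain segment to segment.
0–3 s: v starts 6 m/s; Δx = 6·3 + ½·-6·3² = -9 m; v ends -12 m/s.
3–4 s: v starts -12 m/s; Δx = -12·1 + ½·9·1² = -7.5 m; v ends -3 m/s.
4–5 s: v starts -3 m/s; Δx = -3·1 + ½·5·1² = -0.5 m; v ends 2 m/s.
x(5) = 7 + Σ Δx = -10 m.

-10 m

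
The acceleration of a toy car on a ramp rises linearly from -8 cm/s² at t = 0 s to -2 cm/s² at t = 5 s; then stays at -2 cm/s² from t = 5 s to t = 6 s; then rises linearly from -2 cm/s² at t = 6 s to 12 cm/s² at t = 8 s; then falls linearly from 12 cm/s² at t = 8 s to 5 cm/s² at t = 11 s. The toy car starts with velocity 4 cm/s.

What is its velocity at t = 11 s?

Δv equals the area under the a-t graph; then v = v₀ + Δv.
0–5 s: ½(-8 + -2)(5) = -25 cm/s
5–6 s: -2 × 1 = -2 cm/s
6–8 s: ½(-2 + 12)(2) = 10 cm/s
8–11 s: ½(12 + 5)(3) = 25.5 cm/s
Δv = 8.5 cm/s, so v(11) = 4 + (8.5) = 12.5 cm/s.

12.5 cm/s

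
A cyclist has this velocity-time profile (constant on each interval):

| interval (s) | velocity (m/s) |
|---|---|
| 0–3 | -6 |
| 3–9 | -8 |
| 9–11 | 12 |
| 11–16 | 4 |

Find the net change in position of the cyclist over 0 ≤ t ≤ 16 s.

Net displacement equals the area under the velocity-time graph (areas below the axis count negative).
0–3 s: -6 × 3 = -18 m
3–9 s: -8 × 6 = -48 m
9–11 s: 12 × 2 = 24 m
11–16 s: 4 × 5 = 20 m
Net displacement = -22 m

-22 m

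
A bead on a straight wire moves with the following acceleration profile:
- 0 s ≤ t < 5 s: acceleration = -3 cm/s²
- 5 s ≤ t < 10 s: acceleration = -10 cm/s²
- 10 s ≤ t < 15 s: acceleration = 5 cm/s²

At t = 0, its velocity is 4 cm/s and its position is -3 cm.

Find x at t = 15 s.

-443 cm

On each constant-a segment, Δv = aΔt and Δx = v₀Δt + ½aΔt²; chain segment to segment.
0–5 s: v starts 4 cm/s; Δx = 4·5 + ½·-3·5² = -17.5 cm; v ends -11 cm/s.
5–10 s: v starts -11 cm/s; Δx = -11·5 + ½·-10·5² = -180 cm; v ends -61 cm/s.
10–15 s: v starts -61 cm/s; Δx = -61·5 + ½·5·5² = -242.5 cm; v ends -36 cm/s.
x(15) = -3 + Σ Δx = -443 cm.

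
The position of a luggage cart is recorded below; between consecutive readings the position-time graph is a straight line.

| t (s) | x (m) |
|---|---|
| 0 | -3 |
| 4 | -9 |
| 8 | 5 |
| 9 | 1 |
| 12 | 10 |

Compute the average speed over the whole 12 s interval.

2.75 m/s

Average speed = (total path length)/(elapsed time); on a piecewise-linear x-t graph the path length is Σ|Δx|.
0–4 s: |Δx| = |-9 − -3| = 6 m
4–8 s: |Δx| = |5 − -9| = 14 m
8–9 s: |Δx| = |1 − 5| = 4 m
9–12 s: |Δx| = |10 − 1| = 9 m
Total path = 33 m; average speed = 33/12 = 2.75 m/s.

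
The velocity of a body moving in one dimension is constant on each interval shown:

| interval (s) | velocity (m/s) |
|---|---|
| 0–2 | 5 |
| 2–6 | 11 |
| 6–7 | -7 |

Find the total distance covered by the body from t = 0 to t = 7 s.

61 m

Total distance travelled is ∫|v| dt — sum the magnitudes of each area piece.
0–2 s: |5| × 2 = 10 m
2–6 s: |11| × 4 = 44 m
6–7 s: |-7| × 1 = 7 m
Total distance = 61 m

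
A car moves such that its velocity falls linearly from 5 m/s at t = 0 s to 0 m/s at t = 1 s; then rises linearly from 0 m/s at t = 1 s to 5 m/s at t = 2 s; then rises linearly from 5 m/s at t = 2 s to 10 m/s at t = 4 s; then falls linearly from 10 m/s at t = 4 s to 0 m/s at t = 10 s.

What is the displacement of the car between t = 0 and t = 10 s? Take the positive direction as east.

Displacement is the signed area under the v-t curve.
0–1 s: ½(5 + 0)(1) = 2.5 m
1–2 s: ½(0 + 5)(1) = 2.5 m
2–4 s: ½(5 + 10)(2) = 15 m
4–10 s: ½(10 + 0)(6) = 30 m
Net displacement = 50 m

50 m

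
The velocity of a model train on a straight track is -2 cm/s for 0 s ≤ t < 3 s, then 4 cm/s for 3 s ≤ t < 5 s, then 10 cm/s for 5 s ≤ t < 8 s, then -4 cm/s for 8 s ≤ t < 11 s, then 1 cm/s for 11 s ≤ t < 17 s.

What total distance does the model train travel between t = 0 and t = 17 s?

62 cm

Total distance travelled is ∫|v| dt — sum the magnitudes of each area piece.
0–3 s: |-2| × 3 = 6 cm
3–5 s: |4| × 2 = 8 cm
5–8 s: |10| × 3 = 30 cm
8–11 s: |-4| × 3 = 12 cm
11–17 s: |1| × 6 = 6 cm
Total distance = 62 cm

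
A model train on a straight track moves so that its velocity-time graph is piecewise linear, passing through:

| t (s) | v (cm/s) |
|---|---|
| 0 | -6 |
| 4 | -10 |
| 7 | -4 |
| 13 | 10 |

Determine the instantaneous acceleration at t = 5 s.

2 cm/s²

Acceleration is the slope of the v-t graph on 4–7 s: (-4 − -10)/(7 − 4) = 2 cm/s².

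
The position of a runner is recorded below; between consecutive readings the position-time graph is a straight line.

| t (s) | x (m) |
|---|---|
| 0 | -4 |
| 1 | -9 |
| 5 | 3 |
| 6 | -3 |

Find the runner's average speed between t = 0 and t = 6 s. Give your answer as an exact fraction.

Average speed = (total path length)/(elapsed time); on a piecewise-linear x-t graph the path length is Σ|Δx|.
0–1 s: |Δx| = |-9 − -4| = 5 m
1–5 s: |Δx| = |3 − -9| = 12 m
5–6 s: |Δx| = |-3 − 3| = 6 m
Total path = 23 m; average speed = 23/6 = 23/6 m/s.

23/6 m/s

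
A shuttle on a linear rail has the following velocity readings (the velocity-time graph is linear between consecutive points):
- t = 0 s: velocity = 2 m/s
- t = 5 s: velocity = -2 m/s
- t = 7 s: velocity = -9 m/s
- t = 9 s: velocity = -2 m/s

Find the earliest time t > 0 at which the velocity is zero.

v changes sign on 0–5 s (from 2 to -2); the graph is linear there, so v = 0 at t = 0 + (-2)·(5 − 0)/(-2 − 2) = 2.5 s.

t = 2.5 s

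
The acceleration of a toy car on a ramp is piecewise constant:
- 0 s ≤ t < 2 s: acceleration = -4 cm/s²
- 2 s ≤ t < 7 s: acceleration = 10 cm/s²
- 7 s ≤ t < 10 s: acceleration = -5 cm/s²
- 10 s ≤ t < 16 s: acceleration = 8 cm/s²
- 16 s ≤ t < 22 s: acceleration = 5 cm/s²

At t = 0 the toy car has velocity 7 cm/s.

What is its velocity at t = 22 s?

Δv equals the area under the a-t graph; then v = v₀ + Δv.
0–2 s: -4 × 2 = -8 cm/s
2–7 s: 10 × 5 = 50 cm/s
7–10 s: -5 × 3 = -15 cm/s
10–16 s: 8 × 6 = 48 cm/s
16–22 s: 5 × 6 = 30 cm/s
Δv = 105 cm/s, so v(22) = 7 + (105) = 112 cm/s.

112 cm/s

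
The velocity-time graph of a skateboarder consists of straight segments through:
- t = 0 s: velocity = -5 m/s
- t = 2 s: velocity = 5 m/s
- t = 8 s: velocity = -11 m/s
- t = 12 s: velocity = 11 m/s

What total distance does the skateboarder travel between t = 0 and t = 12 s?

54.375 m

Distance (not displacement) is the total path length: add the absolute areas under v-t.
0–2 s: v = 0 at t = 1 s; triangle areas 2.5 + 2.5 = 5 m
2–8 s: v = 0 at t = 3.875 s; triangle areas 4.6875 + 22.6875 = 27.375 m
8–12 s: v = 0 at t = 10 s; triangle areas 11 + 11 = 22 m
Total distance = 54.375 m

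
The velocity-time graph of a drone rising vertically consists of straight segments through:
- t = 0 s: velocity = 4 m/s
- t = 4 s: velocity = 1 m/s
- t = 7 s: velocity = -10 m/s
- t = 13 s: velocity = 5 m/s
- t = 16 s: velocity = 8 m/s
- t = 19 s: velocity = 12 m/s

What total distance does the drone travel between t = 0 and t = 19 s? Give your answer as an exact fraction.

Distance (not displacement) is the total path length: add the absolute areas under v-t.
0–4 s: |½(4 + 1)(4)| = 10 m
4–7 s: v = 0 at t = 47/11 s; triangle areas 3/22 + 150/11 = 303/22 m
7–13 s: v = 0 at t = 11 s; triangle areas 20 + 5 = 25 m
13–16 s: |½(5 + 8)(3)| = 19.5 m
16–19 s: |½(8 + 12)(3)| = 30 m
Total distance = 1081/11 m

1081/11 m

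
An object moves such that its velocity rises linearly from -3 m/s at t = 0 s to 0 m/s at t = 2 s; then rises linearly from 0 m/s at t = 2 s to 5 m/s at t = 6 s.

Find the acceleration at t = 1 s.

1.5 m/s²

Acceleration is the slope of the v-t graph on 0–2 s: (0 − -3)/(2 − 0) = 1.5 m/s².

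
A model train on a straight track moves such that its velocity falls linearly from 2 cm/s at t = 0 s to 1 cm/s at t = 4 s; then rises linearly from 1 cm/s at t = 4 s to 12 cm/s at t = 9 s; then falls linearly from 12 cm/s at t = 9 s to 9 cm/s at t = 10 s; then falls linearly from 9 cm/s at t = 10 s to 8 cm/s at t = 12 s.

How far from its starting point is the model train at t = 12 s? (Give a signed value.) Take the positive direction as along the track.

Net displacement equals the area under the velocity-time graph (areas below the axis count negative).
0–4 s: ½(2 + 1)(4) = 6 cm
4–9 s: ½(1 + 12)(5) = 32.5 cm
9–10 s: ½(12 + 9)(1) = 10.5 cm
10–12 s: ½(9 + 8)(2) = 17 cm
Net displacement = 66 cm

66 cm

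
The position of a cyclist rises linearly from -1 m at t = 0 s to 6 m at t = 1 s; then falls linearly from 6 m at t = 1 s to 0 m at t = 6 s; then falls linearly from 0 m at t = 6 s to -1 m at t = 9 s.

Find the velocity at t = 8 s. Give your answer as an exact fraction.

Velocity is the slope of the x-t graph on 6–9 s: (-1 − 0)/(9 − 6) = -1/3 m/s.

-1/3 m/s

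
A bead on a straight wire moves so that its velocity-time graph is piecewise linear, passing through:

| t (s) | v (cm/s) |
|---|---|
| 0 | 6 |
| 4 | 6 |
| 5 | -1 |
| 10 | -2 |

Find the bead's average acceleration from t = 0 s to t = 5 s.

-1.4 cm/s²

Average acceleration = Δv/Δt = (-1 − 6)/(5 − 0) = -1.4 cm/s².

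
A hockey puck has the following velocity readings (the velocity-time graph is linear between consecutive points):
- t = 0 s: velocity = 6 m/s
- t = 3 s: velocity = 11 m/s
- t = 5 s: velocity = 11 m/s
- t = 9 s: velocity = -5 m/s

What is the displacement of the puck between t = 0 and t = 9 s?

Net displacement equals the area under the velocity-time graph (areas below the axis count negative).
0–3 s: ½(6 + 11)(3) = 25.5 m
3–5 s: 11 × 2 = 22 m
5–9 s: ½(11 + -5)(4) = 12 m
Net displacement = 59.5 m

59.5 m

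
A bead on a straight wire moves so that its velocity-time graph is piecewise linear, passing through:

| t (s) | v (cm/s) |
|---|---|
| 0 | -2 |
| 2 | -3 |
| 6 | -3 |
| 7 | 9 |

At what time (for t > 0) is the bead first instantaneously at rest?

t = 6.25 s

v changes sign on 6–7 s (from -3 to 9); the graph is linear there, so v = 0 at t = 6 + (3)·(7 − 6)/(9 − -3) = 6.25 s.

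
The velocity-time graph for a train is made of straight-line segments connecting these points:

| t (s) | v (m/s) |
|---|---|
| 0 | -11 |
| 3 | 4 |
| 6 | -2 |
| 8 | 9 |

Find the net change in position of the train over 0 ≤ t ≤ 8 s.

Displacement is the signed area under the v-t curve.
0–3 s: ½(-11 + 4)(3) = -10.5 m
3–6 s: ½(4 + -2)(3) = 3 m
6–8 s: ½(-2 + 9)(2) = 7 m
Net displacement = -0.5 m

-0.5 m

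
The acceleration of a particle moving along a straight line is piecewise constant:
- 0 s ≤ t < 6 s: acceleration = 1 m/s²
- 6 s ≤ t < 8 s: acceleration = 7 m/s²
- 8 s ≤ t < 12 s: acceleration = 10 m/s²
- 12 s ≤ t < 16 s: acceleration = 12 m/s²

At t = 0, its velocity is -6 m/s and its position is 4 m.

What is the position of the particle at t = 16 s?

448 m

On each constant-a segment, Δv = aΔt and Δx = v₀Δt + ½aΔt²; chain segment to segment.
0–6 s: v starts -6 m/s; Δx = -6·6 + ½·1·6² = -18 m; v ends 0 m/s.
6–8 s: v starts 0 m/s; Δx = 0·2 + ½·7·2² = 14 m; v ends 14 m/s.
8–12 s: v starts 14 m/s; Δx = 14·4 + ½·10·4² = 136 m; v ends 54 m/s.
12–16 s: v starts 54 m/s; Δx = 54·4 + ½·12·4² = 312 m; v ends 102 m/s.
x(16) = 4 + Σ Δx = 448 m.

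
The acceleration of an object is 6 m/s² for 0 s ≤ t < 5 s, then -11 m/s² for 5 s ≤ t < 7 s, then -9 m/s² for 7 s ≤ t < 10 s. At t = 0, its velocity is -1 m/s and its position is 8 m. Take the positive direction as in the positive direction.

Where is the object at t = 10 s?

94.5 m

On each constant-a segment, Δv = aΔt and Δx = v₀Δt + ½aΔt²; chain segment to segment.
0–5 s: v starts -1 m/s; Δx = -1·5 + ½·6·5² = 70 m; v ends 29 m/s.
5–7 s: v starts 29 m/s; Δx = 29·2 + ½·-11·2² = 36 m; v ends 7 m/s.
7–10 s: v starts 7 m/s; Δx = 7·3 + ½·-9·3² = -19.5 m; v ends -20 m/s.
x(10) = 8 + Σ Δx = 94.5 m.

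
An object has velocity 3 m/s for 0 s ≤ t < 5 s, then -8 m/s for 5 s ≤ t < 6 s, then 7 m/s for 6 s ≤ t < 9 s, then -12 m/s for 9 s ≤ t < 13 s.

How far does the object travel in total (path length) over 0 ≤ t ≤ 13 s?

Total distance travelled is ∫|v| dt — sum the magnitudes of each area piece.
0–5 s: |3| × 5 = 15 m
5–6 s: |-8| × 1 = 8 m
6–9 s: |7| × 3 = 21 m
9–13 s: |-12| × 4 = 48 m
Total distance = 92 m

92 m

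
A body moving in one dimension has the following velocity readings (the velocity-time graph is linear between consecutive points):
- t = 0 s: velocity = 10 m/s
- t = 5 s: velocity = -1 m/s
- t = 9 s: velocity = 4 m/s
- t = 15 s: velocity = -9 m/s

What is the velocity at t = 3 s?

3.4 m/s

On 0–5 s the graph is linear from 10 to -1 m/s: v(3) = 10 + (-1 − 10)·(3 − 0)/(5 − 0) = 3.4 m/s.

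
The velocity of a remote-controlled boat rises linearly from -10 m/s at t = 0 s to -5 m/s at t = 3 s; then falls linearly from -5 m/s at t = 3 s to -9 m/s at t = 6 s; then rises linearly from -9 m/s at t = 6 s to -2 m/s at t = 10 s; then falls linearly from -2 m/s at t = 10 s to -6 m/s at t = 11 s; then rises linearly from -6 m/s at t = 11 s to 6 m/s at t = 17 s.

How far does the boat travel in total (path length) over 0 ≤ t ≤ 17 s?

Distance (not displacement) is the total path length: add the absolute areas under v-t.
0–3 s: |½(-10 + -5)(3)| = 22.5 m
3–6 s: |½(-5 + -9)(3)| = 21 m
6–10 s: |½(-9 + -2)(4)| = 22 m
10–11 s: |½(-2 + -6)(1)| = 4 m
11–17 s: v = 0 at t = 14 s; triangle areas 9 + 9 = 18 m
Total distance = 87.5 m

87.5 m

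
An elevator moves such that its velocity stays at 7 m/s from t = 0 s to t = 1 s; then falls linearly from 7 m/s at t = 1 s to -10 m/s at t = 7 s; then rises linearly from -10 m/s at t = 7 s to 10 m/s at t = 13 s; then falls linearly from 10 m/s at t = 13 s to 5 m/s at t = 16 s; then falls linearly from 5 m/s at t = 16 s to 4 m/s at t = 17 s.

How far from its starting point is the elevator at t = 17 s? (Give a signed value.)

Net displacement equals the area under the velocity-time graph (areas below the axis count negative).
0–1 s: 7 × 1 = 7 m
1–7 s: ½(7 + -10)(6) = -9 m
7–13 s: ½(-10 + 10)(6) = 0 m
13–16 s: ½(10 + 5)(3) = 22.5 m
16–17 s: ½(5 + 4)(1) = 4.5 m
Net displacement = 25 m

25 m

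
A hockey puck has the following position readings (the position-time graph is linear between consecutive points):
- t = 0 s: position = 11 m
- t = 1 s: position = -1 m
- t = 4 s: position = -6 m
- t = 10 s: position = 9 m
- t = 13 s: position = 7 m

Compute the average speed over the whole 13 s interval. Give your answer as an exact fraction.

Average speed = (total path length)/(elapsed time); on a piecewise-linear x-t graph the path length is Σ|Δx|.
0–1 s: |Δx| = |-1 − 11| = 12 m
1–4 s: |Δx| = |-6 − -1| = 5 m
4–10 s: |Δx| = |9 − -6| = 15 m
10–13 s: |Δx| = |7 − 9| = 2 m
Total path = 34 m; average speed = 34/13 = 34/13 m/s.

34/13 m/s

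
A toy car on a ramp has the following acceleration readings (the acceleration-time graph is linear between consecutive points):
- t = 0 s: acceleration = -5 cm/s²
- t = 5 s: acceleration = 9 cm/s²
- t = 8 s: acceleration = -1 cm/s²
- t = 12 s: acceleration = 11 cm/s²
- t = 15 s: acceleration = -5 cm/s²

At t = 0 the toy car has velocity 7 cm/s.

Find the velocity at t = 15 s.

Δv equals the area under the a-t graph; then v = v₀ + Δv.
0–5 s: ½(-5 + 9)(5) = 10 cm/s
5–8 s: ½(9 + -1)(3) = 12 cm/s
8–12 s: ½(-1 + 11)(4) = 20 cm/s
12–15 s: ½(11 + -5)(3) = 9 cm/s
Δv = 51 cm/s, so v(15) = 7 + (51) = 58 cm/s.

58 cm/s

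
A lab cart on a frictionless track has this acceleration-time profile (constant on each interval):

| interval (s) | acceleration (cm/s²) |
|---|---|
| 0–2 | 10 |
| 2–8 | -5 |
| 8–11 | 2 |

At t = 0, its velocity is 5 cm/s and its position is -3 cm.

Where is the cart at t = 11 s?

81 cm

On each constant-a segment, Δv = aΔt and Δx = v₀Δt + ½aΔt²; chain segment to segment.
0–2 s: v starts 5 cm/s; Δx = 5·2 + ½·10·2² = 30 cm; v ends 25 cm/s.
2–8 s: v starts 25 cm/s; Δx = 25·6 + ½·-5·6² = 60 cm; v ends -5 cm/s.
8–11 s: v starts -5 cm/s; Δx = -5·3 + ½·2·3² = -6 cm; v ends 1 cm/s.
x(11) = -3 + Σ Δx = 81 cm.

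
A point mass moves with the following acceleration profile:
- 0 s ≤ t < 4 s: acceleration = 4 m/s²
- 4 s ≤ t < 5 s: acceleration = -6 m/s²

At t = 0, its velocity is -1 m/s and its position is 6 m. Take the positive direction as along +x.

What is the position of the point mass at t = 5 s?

46 m

On each constant-a segment, Δv = aΔt and Δx = v₀Δt + ½aΔt²; chain segment to segment.
0–4 s: v starts -1 m/s; Δx = -1·4 + ½·4·4² = 28 m; v ends 15 m/s.
4–5 s: v starts 15 m/s; Δx = 15·1 + ½·-6·1² = 12 m; v ends 9 m/s.
x(5) = 6 + Σ Δx = 46 m.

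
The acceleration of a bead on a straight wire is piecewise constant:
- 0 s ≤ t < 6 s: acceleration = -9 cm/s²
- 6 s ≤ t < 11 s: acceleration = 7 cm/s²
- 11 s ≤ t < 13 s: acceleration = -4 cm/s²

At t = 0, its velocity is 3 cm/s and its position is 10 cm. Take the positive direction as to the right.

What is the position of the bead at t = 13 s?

On each constant-a segment, Δv = aΔt and Δx = v₀Δt + ½aΔt²; chain segment to segment.
0–6 s: v starts 3 cm/s; Δx = 3·6 + ½·-9·6² = -144 cm; v ends -51 cm/s.
6–11 s: v starts -51 cm/s; Δx = -51·5 + ½·7·5² = -167.5 cm; v ends -16 cm/s.
11–13 s: v starts -16 cm/s; Δx = -16·2 + ½·-4·2² = -40 cm; v ends -24 cm/s.
x(13) = 10 + Σ Δx = -341.5 cm.

-341.5 cm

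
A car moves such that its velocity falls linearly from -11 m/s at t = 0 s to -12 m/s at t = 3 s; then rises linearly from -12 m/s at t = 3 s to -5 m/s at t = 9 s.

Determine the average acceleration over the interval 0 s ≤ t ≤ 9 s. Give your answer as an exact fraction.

2/3 m/s²

Average acceleration = Δv/Δt = (-5 − -11)/(9 − 0) = 2/3 m/s².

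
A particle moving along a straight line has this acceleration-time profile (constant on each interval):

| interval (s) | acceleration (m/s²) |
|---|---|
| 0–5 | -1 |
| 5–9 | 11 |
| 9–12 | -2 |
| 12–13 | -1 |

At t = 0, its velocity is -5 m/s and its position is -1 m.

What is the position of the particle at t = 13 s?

On each constant-a segment, Δv = aΔt and Δx = v₀Δt + ½aΔt²; chain segment to segment.
0–5 s: v starts -5 m/s; Δx = -5·5 + ½·-1·5² = -37.5 m; v ends -10 m/s.
5–9 s: v starts -10 m/s; Δx = -10·4 + ½·11·4² = 48 m; v ends 34 m/s.
9–12 s: v starts 34 m/s; Δx = 34·3 + ½·-2·3² = 93 m; v ends 28 m/s.
12–13 s: v starts 28 m/s; Δx = 28·1 + ½·-1·1² = 27.5 m; v ends 27 m/s.
x(13) = -1 + Σ Δx = 130 m.

130 m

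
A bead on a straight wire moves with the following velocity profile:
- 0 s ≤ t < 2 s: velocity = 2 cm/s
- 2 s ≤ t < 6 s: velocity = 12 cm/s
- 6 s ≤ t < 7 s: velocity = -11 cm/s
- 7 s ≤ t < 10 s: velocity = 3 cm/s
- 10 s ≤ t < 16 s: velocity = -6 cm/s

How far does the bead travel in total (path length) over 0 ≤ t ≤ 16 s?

108 cm

Distance (not displacement) is the total path length: add the absolute areas under v-t.
0–2 s: |2| × 2 = 4 cm
2–6 s: |12| × 4 = 48 cm
6–7 s: |-11| × 1 = 11 cm
7–10 s: |3| × 3 = 9 cm
10–16 s: |-6| × 6 = 36 cm
Total distance = 108 cm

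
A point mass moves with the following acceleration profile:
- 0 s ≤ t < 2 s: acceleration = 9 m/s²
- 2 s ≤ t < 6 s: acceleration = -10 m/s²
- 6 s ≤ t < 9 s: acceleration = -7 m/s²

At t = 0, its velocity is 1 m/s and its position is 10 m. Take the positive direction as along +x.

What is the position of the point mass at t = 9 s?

-68.5 m

On each constant-a segment, Δv = aΔt and Δx = v₀Δt + ½aΔt²; chain segment to segment.
0–2 s: v starts 1 m/s; Δx = 1·2 + ½·9·2² = 20 m; v ends 19 m/s.
2–6 s: v starts 19 m/s; Δx = 19·4 + ½·-10·4² = -4 m; v ends -21 m/s.
6–9 s: v starts -21 m/s; Δx = -21·3 + ½·-7·3² = -94.5 m; v ends -42 m/s.
x(9) = 10 + Σ Δx = -68.5 m.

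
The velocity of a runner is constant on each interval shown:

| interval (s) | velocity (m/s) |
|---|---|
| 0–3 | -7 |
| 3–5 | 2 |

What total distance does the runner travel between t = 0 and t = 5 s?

25 m

Total distance travelled is ∫|v| dt — sum the magnitudes of each area piece.
0–3 s: |-7| × 3 = 21 m
3–5 s: |2| × 2 = 4 m
Total distance = 25 m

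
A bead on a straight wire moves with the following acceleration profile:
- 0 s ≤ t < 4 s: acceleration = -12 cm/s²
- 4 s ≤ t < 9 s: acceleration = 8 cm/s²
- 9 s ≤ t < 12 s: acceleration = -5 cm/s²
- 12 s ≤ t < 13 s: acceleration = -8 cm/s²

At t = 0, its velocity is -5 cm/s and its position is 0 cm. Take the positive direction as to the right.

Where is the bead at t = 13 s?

On each constant-a segment, Δv = aΔt and Δx = v₀Δt + ½aΔt²; chain segment to segment.
0–4 s: v starts -5 cm/s; Δx = -5·4 + ½·-12·4² = -116 cm; v ends -53 cm/s.
4–9 s: v starts -53 cm/s; Δx = -53·5 + ½·8·5² = -165 cm; v ends -13 cm/s.
9–12 s: v starts -13 cm/s; Δx = -13·3 + ½·-5·3² = -61.5 cm; v ends -28 cm/s.
12–13 s: v starts -28 cm/s; Δx = -28·1 + ½·-8·1² = -32 cm; v ends -36 cm/s.
x(13) = 0 + Σ Δx = -374.5 cm.

-374.5 cm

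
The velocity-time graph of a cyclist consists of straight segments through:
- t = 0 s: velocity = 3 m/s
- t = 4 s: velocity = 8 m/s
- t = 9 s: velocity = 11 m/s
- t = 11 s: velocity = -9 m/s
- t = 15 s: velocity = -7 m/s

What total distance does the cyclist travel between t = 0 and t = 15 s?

Total distance travelled is ∫|v| dt — sum the magnitudes of each area piece.
0–4 s: |½(3 + 8)(4)| = 22 m
4–9 s: |½(8 + 11)(5)| = 47.5 m
9–11 s: v = 0 at t = 10.1 s; triangle areas 6.05 + 4.05 = 10.1 m
11–15 s: |½(-9 + -7)(4)| = 32 m
Total distance = 111.6 m

111.6 m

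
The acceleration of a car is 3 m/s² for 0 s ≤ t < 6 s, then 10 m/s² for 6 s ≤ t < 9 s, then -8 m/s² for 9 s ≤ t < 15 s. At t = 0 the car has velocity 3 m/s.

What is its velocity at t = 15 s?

Δv equals the area under the a-t graph; then v = v₀ + Δv.
0–6 s: 3 × 6 = 18 m/s
6–9 s: 10 × 3 = 30 m/s
9–15 s: -8 × 6 = -48 m/s
Δv = 0 m/s, so v(15) = 3 + (0) = 3 m/s.

3 m/s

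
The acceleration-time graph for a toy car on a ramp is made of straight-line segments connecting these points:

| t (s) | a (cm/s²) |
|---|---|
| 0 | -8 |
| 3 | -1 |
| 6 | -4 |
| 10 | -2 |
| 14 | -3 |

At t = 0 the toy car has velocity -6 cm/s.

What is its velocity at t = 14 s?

-49 cm/s

Δv equals the area under the a-t graph; then v = v₀ + Δv.
0–3 s: ½(-8 + -1)(3) = -13.5 cm/s
3–6 s: ½(-1 + -4)(3) = -7.5 cm/s
6–10 s: ½(-4 + -2)(4) = -12 cm/s
10–14 s: ½(-2 + -3)(4) = -10 cm/s
Δv = -43 cm/s, so v(14) = -6 + (-43) = -49 cm/s.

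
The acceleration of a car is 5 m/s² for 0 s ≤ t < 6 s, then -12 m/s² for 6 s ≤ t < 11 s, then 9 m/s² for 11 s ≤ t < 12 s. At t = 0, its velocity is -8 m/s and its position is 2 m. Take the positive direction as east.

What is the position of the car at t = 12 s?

-29.5 m

On each constant-a segment, Δv = aΔt and Δx = v₀Δt + ½aΔt²; chain segment to segment.
0–6 s: v starts -8 m/s; Δx = -8·6 + ½·5·6² = 42 m; v ends 22 m/s.
6–11 s: v starts 22 m/s; Δx = 22·5 + ½·-12·5² = -40 m; v ends -38 m/s.
11–12 s: v starts -38 m/s; Δx = -38·1 + ½·9·1² = -33.5 m; v ends -29 m/s.
x(12) = 2 + Σ Δx = -29.5 m.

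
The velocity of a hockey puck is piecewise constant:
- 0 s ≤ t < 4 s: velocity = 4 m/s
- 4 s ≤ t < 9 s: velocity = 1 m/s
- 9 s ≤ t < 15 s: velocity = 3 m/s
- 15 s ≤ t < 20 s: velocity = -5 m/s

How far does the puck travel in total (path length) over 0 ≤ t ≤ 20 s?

64 m

Total distance travelled is ∫|v| dt — sum the magnitudes of each area piece.
0–4 s: |4| × 4 = 16 m
4–9 s: |1| × 5 = 5 m
9–15 s: |3| × 6 = 18 m
15–20 s: |-5| × 5 = 25 m
Total distance = 64 m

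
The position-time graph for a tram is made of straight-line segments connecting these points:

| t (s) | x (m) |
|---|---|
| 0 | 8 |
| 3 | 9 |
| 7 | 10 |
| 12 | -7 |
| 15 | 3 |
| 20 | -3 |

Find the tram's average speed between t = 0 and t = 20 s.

1.75 m/s

Average speed = (total path length)/(elapsed time); on a piecewise-linear x-t graph the path length is Σ|Δx|.
0–3 s: |Δx| = |9 − 8| = 1 m
3–7 s: |Δx| = |10 − 9| = 1 m
7–12 s: |Δx| = |-7 − 10| = 17 m
12–15 s: |Δx| = |3 − -7| = 10 m
15–20 s: |Δx| = |-3 − 3| = 6 m
Total path = 35 m; average speed = 35/20 = 1.75 m/s.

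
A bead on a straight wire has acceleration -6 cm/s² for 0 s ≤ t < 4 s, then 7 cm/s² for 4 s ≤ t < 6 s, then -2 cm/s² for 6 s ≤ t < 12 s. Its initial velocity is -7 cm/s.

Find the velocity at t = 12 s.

-29 cm/s

Δv equals the area under the a-t graph; then v = v₀ + Δv.
0–4 s: -6 × 4 = -24 cm/s
4–6 s: 7 × 2 = 14 cm/s
6–12 s: -2 × 6 = -12 cm/s
Δv = -22 cm/s, so v(12) = -7 + (-22) = -29 cm/s.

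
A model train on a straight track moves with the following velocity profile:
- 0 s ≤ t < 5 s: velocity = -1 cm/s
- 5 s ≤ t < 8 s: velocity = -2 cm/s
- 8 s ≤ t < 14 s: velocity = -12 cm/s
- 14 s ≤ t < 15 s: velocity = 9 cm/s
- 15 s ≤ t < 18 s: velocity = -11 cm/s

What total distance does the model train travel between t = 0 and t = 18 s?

Distance (not displacement) is the total path length: add the absolute areas under v-t.
0–5 s: |-1| × 5 = 5 cm
5–8 s: |-2| × 3 = 6 cm
8–14 s: |-12| × 6 = 72 cm
14–15 s: |9| × 1 = 9 cm
15–18 s: |-11| × 3 = 33 cm
Total distance = 125 cm

125 cm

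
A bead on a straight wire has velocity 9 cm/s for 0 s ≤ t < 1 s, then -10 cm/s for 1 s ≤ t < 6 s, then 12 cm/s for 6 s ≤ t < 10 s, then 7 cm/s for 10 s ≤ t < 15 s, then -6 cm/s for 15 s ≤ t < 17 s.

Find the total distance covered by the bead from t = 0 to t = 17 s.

Total distance travelled is ∫|v| dt — sum the magnitudes of each area piece.
0–1 s: |9| × 1 = 9 cm
1–6 s: |-10| × 5 = 50 cm
6–10 s: |12| × 4 = 48 cm
10–15 s: |7| × 5 = 35 cm
15–17 s: |-6| × 2 = 12 cm
Total distance = 154 cm

154 cm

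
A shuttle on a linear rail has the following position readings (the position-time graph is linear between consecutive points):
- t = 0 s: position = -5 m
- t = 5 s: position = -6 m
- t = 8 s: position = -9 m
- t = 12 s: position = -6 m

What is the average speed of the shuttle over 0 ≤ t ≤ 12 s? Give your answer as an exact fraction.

7/12 m/s

Average speed = (total path length)/(elapsed time); on a piecewise-linear x-t graph the path length is Σ|Δx|.
0–5 s: |Δx| = |-6 − -5| = 1 m
5–8 s: |Δx| = |-9 − -6| = 3 m
8–12 s: |Δx| = |-6 − -9| = 3 m
Total path = 7 m; average speed = 7/12 = 7/12 m/s.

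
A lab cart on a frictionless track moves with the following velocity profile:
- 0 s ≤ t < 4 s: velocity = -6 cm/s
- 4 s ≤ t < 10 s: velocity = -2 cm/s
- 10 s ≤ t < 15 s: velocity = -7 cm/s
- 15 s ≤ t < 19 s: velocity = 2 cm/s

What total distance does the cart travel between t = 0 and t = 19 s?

79 cm

Total distance travelled is ∫|v| dt — sum the magnitudes of each area piece.
0–4 s: |-6| × 4 = 24 cm
4–10 s: |-2| × 6 = 12 cm
10–15 s: |-7| × 5 = 35 cm
15–19 s: |2| × 4 = 8 cm
Total distance = 79 cm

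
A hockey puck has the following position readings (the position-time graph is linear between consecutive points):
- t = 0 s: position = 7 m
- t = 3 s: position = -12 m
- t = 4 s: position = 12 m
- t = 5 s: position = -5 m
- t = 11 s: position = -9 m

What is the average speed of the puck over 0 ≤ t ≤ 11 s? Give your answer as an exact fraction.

64/11 m/s

Average speed = (total path length)/(elapsed time); on a piecewise-linear x-t graph the path length is Σ|Δx|.
0–3 s: |Δx| = |-12 − 7| = 19 m
3–4 s: |Δx| = |12 − -12| = 24 m
4–5 s: |Δx| = |-5 − 12| = 17 m
5–11 s: |Δx| = |-9 − -5| = 4 m
Total path = 64 m; average speed = 64/11 = 64/11 m/s.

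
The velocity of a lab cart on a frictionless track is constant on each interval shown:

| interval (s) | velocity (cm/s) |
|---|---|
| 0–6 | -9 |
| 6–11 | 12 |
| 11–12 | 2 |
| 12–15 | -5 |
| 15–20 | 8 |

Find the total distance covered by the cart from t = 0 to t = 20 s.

171 cm

Total distance travelled is ∫|v| dt — sum the magnitudes of each area piece.
0–6 s: |-9| × 6 = 54 cm
6–11 s: |12| × 5 = 60 cm
11–12 s: |2| × 1 = 2 cm
12–15 s: |-5| × 3 = 15 cm
15–20 s: |8| × 5 = 40 cm
Total distance = 171 cm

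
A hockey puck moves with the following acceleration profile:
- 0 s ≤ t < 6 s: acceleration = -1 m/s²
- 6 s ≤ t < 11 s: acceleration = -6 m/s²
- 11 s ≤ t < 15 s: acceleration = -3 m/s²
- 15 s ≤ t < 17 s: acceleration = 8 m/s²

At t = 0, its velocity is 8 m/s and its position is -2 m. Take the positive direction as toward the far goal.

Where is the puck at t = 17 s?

-237 m

On each constant-a segment, Δv = aΔt and Δx = v₀Δt + ½aΔt²; chain segment to segment.
0–6 s: v starts 8 m/s; Δx = 8·6 + ½·-1·6² = 30 m; v ends 2 m/s.
6–11 s: v starts 2 m/s; Δx = 2·5 + ½·-6·5² = -65 m; v ends -28 m/s.
11–15 s: v starts -28 m/s; Δx = -28·4 + ½·-3·4² = -136 m; v ends -40 m/s.
15–17 s: v starts -40 m/s; Δx = -40·2 + ½·8·2² = -64 m; v ends -24 m/s.
x(17) = -2 + Σ Δx = -237 m.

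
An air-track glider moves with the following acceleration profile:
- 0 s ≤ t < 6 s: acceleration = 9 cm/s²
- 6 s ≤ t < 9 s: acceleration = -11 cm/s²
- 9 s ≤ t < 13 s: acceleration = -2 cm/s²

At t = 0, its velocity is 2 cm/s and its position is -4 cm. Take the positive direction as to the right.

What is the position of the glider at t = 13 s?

364.5 cm

On each constant-a segment, Δv = aΔt and Δx = v₀Δt + ½aΔt²; chain segment to segment.
0–6 s: v starts 2 cm/s; Δx = 2·6 + ½·9·6² = 174 cm; v ends 56 cm/s.
6–9 s: v starts 56 cm/s; Δx = 56·3 + ½·-11·3² = 118.5 cm; v ends 23 cm/s.
9–13 s: v starts 23 cm/s; Δx = 23·4 + ½·-2·4² = 76 cm; v ends 15 cm/s.
x(13) = -4 + Σ Δx = 364.5 cm.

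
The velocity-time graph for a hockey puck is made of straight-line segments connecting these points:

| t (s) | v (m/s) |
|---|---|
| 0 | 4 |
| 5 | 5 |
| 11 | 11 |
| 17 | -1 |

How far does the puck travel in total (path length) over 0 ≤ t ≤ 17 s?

101 m

Distance (not displacement) is the total path length: add the absolute areas under v-t.
0–5 s: |½(4 + 5)(5)| = 22.5 m
5–11 s: |½(5 + 11)(6)| = 48 m
11–17 s: v = 0 at t = 16.5 s; triangle areas 30.25 + 0.25 = 30.5 m
Total distance = 101 m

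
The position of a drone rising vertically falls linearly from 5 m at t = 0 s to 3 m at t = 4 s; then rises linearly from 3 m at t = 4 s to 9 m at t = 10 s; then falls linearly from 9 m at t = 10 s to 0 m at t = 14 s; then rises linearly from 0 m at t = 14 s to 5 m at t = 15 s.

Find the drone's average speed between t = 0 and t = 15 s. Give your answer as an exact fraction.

Average speed = (total path length)/(elapsed time); on a piecewise-linear x-t graph the path length is Σ|Δx|.
0–4 s: |Δx| = |3 − 5| = 2 m
4–10 s: |Δx| = |9 − 3| = 6 m
10–14 s: |Δx| = |0 − 9| = 9 m
14–15 s: |Δx| = |5 − 0| = 5 m
Total path = 22 m; average speed = 22/15 = 22/15 m/s.

22/15 m/s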